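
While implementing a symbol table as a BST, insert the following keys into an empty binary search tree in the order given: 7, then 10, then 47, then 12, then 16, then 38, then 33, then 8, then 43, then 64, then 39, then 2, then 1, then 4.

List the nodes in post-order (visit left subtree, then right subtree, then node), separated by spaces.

1 4 2 8 33 39 43 38 16 12 64 47 10 7

Insert 7: tree is empty, so 7 becomes the root.
Insert 10: 10 > 7 → go right. Place as right child of 7.
Insert 47: 47 > 7 → go right; 47 > 10 → go right. Place as right child of 10.
Insert 12: 12 > 7 → go right; 12 > 10 → go right; 12 < 47 → go left. Place as left child of 47.
Insert 16: 16 > 7 → go right; 16 > 10 → go right; 16 < 47 → go left; 16 > 12 → go right. Place as right child of 12.
Insert 38: 38 > 7 → go right; 38 > 10 → go right; 38 < 47 → go left; 38 > 12 → go right; 38 > 16 → go right. Place as right child of 16.
Insert 33: 33 > 7 → go right; 33 > 10 → go right; 33 < 47 → go left; 33 > 12 → go right; 33 > 16 → go right; 33 < 38 → go left. Place as left child of 38.
Insert 8: 8 > 7 → go right; 8 < 10 → go left. Place as left child of 10.
Insert 43: 43 > 7 → go right; 43 > 10 → go right; 43 < 47 → go left; 43 > 12 → go right; 43 > 16 → go right; 43 > 38 → go right. Place as right child of 38.
Insert 64: 64 > 7 → go right; 64 > 10 → go right; 64 > 47 → go right. Place as right child of 47.
Insert 39: 39 > 7 → go right; 39 > 10 → go right; 39 < 47 → go left; 39 > 12 → go right; 39 > 16 → go right; 39 > 38 → go right; 39 < 43 → go left. Place as left child of 43.
Insert 2: 2 < 7 → go left. Place as left child of 7.
Insert 1: 1 < 7 → go left; 1 < 2 → go left. Place as left child of 2.
Insert 4: 4 < 7 → go left; 4 > 2 → go right. Place as right child of 2.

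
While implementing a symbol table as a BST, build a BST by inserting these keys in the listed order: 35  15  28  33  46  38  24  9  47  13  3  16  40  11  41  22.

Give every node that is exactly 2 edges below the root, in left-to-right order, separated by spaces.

9 28 38 47

35: root
15: left child of 35 (depth 1)
28: right child of 15 (depth 2)
33: right child of 28 (depth 3)
46: right child of 35 (depth 1)
38: left child of 46 (depth 2)
24: left child of 28 (depth 3)
9: left child of 15 (depth 2)
47: right child of 46 (depth 2)
13: right child of 9 (depth 3)
3: left child of 9 (depth 3)
16: left child of 24 (depth 4)
40: right child of 38 (depth 3)
11: left child of 13 (depth 4)
41: right child of 40 (depth 4)
22: right child of 16 (depth 5)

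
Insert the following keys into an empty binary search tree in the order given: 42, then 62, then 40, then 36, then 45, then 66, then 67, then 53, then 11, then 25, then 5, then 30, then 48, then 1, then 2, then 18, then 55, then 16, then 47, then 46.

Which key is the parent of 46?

47

42: root
62: right child of 42 (depth 1)
40: left child of 42 (depth 1)
36: left child of 40 (depth 2)
45: left child of 62 (depth 2)
66: right child of 62 (depth 2)
67: right child of 66 (depth 3)
53: right child of 45 (depth 3)
11: left child of 36 (depth 3)
25: right child of 11 (depth 4)
5: left child of 11 (depth 4)
30: right child of 25 (depth 5)
48: left child of 53 (depth 4)
1: left child of 5 (depth 5)
2: right child of 1 (depth 6)
18: left child of 25 (depth 5)
55: right child of 53 (depth 4)
16: left child of 18 (depth 6)
47: left child of 48 (depth 5)
46: left child of 47 (depth 6)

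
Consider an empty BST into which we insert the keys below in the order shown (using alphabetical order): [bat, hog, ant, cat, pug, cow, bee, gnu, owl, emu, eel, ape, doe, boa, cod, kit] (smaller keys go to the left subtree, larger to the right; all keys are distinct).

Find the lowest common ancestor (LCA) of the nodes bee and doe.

cat

Insert bat: tree is empty, so bat becomes the root.
Insert hog: hog > bat → go right. Place as right child of bat.
Insert ant: ant < bat → go left. Place as left child of bat.
Insert cat: cat > bat → go right; cat < hog → go left. Place as left child of hog.
Insert pug: pug > bat → go right; pug > hog → go right. Place as right child of hog.
Insert cow: cow > bat → go right; cow < hog → go left; cow > cat → go right. Place as right child of cat.
Insert bee: bee > bat → go right; bee < hog → go left; bee < cat → go left. Place as left child of cat.
Insert gnu: gnu > bat → go right; gnu < hog → go left; gnu > cat → go right; gnu > cow → go right. Place as right child of cow.
Insert owl: owl > bat → go right; owl > hog → go right; owl < pug → go left. Place as left child of pug.
Insert emu: emu > bat → go right; emu < hog → go left; emu > cat → go right; emu > cow → go right; emu < gnu → go left. Place as left child of gnu.
Insert eel: eel > bat → go right; eel < hog → go left; eel > cat → go right; eel > cow → go right; eel < gnu → go left; eel < emu → go left. Place as left child of emu.
Insert ape: ape < bat → go left; ape > ant → go right. Place as right child of ant.
Insert doe: doe > bat → go right; doe < hog → go left; doe > cat → go right; doe > cow → go right; doe < gnu → go left; doe < emu → go left; doe < eel → go left. Place as left child of eel.
Insert boa: boa > bat → go right; boa < hog → go left; boa < cat → go left; boa > bee → go right. Place as right child of bee.
Insert cod: cod > bat → go right; cod < hog → go left; cod > cat → go right; cod < cow → go left. Place as left child of cow.
Insert kit: kit > bat → go right; kit > hog → go right; kit < pug → go left; kit < owl → go left. Place as left child of owl.

Path to bee: bat → hog → cat → bee
Path to doe: bat → hog → cat → cow → gnu → emu → eel → doe
The paths share a prefix ending at cat, then split left and right.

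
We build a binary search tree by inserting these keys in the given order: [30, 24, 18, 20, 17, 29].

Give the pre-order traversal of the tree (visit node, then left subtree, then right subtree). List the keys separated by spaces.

30: root
24: left child of 30 (depth 1)
18: left child of 24 (depth 2)
20: right child of 18 (depth 3)
17: left child of 18 (depth 3)
29: right child of 24 (depth 2)

30 24 18 17 20 29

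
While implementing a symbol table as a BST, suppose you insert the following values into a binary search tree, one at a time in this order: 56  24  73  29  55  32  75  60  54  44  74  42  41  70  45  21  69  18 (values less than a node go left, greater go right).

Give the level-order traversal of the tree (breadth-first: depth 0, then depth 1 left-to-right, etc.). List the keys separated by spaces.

56 24 73 21 29 60 75 18 55 70 74 32 69 54 44 42 45 41

56: root
24: left child of 56 (depth 1)
73: right child of 56 (depth 1)
29: right child of 24 (depth 2)
55: right child of 29 (depth 3)
32: left child of 55 (depth 4)
75: right child of 73 (depth 2)
60: left child of 73 (depth 2)
54: right child of 32 (depth 5)
44: left child of 54 (depth 6)
74: left child of 75 (depth 3)
42: left child of 44 (depth 7)
41: left child of 42 (depth 8)
70: right child of 60 (depth 3)
45: right child of 44 (depth 7)
21: left child of 24 (depth 2)
69: left child of 70 (depth 4)
18: left child of 21 (depth 3)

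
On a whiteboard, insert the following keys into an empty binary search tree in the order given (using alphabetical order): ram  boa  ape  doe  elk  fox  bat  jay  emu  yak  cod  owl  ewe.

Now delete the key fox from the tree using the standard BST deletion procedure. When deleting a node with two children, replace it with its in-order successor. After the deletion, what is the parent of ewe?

ram: root
boa: left child of ram (depth 1)
ape: left child of boa (depth 2)
doe: right child of boa (depth 2)
elk: right child of doe (depth 3)
fox: right child of elk (depth 4)
bat: right child of ape (depth 3)
jay: right child of fox (depth 5)
emu: left child of fox (depth 5)
yak: right child of ram (depth 1)
cod: left child of doe (depth 3)
owl: right child of jay (depth 6)
ewe: right child of emu (depth 6)

Delete fox (two children — replace with in-order successor).
After deletion, ewe's parent is emu.

emu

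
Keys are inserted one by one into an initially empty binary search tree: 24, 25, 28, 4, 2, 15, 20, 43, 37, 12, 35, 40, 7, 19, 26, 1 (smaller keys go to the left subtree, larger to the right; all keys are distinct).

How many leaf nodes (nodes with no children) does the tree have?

6

Insert 24: tree is empty, so 24 becomes the root.
Insert 25: 25 > 24 → go right. Place as right child of 24.
Insert 28: 28 > 24 → go right; 28 > 25 → go right. Place as right child of 25.
Insert 4: 4 < 24 → go left. Place as left child of 24.
Insert 2: 2 < 24 → go left; 2 < 4 → go left. Place as left child of 4.
Insert 15: 15 < 24 → go left; 15 > 4 → go right. Place as right child of 4.
Insert 20: 20 < 24 → go left; 20 > 4 → go right; 20 > 15 → go right. Place as right child of 15.
Insert 43: 43 > 24 → go right; 43 > 25 → go right; 43 > 28 → go right. Place as right child of 28.
Insert 37: 37 > 24 → go right; 37 > 25 → go right; 37 > 28 → go right; 37 < 43 → go left. Place as left child of 43.
Insert 12: 12 < 24 → go left; 12 > 4 → go right; 12 < 15 → go left. Place as left child of 15.
Insert 35: 35 > 24 → go right; 35 > 25 → go right; 35 > 28 → go right; 35 < 43 → go left; 35 < 37 → go left. Place as left child of 37.
Insert 40: 40 > 24 → go right; 40 > 25 → go right; 40 > 28 → go right; 40 < 43 → go left; 40 > 37 → go right. Place as right child of 37.
Insert 7: 7 < 24 → go left; 7 > 4 → go right; 7 < 15 → go left; 7 < 12 → go left. Place as left child of 12.
Insert 19: 19 < 24 → go left; 19 > 4 → go right; 19 > 15 → go right; 19 < 20 → go left. Place as left child of 20.
Insert 26: 26 > 24 → go right; 26 > 25 → go right; 26 < 28 → go left. Place as left child of 28.
Insert 1: 1 < 24 → go left; 1 < 4 → go left; 1 < 2 → go left. Place as left child of 2.

Leaves: 1, 7, 19, 26, 35, 40 — 6 in total.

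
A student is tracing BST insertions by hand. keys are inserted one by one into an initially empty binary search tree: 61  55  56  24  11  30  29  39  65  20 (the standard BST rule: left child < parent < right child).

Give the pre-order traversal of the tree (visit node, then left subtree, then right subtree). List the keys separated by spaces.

61 55 24 11 20 30 29 39 56 65

Insert 61: tree is empty, so 61 becomes the root.
Insert 55: 55 < 61 → go left. Place as left child of 61.
Insert 56: 56 < 61 → go left; 56 > 55 → go right. Place as right child of 55.
Insert 24: 24 < 61 → go left; 24 < 55 → go left. Place as left child of 55.
Insert 11: 11 < 61 → go left; 11 < 55 → go left; 11 < 24 → go left. Place as left child of 24.
Insert 30: 30 < 61 → go left; 30 < 55 → go left; 30 > 24 → go right. Place as right child of 24.
Insert 29: 29 < 61 → go left; 29 < 55 → go left; 29 > 24 → go right; 29 < 30 → go left. Place as left child of 30.
Insert 39: 39 < 61 → go left; 39 < 55 → go left; 39 > 24 → go right; 39 > 30 → go right. Place as right child of 30.
Insert 65: 65 > 61 → go right. Place as right child of 61.
Insert 20: 20 < 61 → go left; 20 < 55 → go left; 20 < 24 → go left; 20 > 11 → go right. Place as right child of 11.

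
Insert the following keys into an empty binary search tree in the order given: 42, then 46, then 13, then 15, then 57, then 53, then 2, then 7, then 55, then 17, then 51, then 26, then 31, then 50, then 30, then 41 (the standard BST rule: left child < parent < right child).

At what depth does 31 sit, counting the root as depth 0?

42: root
46: right child of 42 (depth 1)
13: left child of 42 (depth 1)
15: right child of 13 (depth 2)
57: right child of 46 (depth 2)
53: left child of 57 (depth 3)
2: left child of 13 (depth 2)
7: right child of 2 (depth 3)
55: right child of 53 (depth 4)
17: right child of 15 (depth 3)
51: left child of 53 (depth 4)
26: right child of 17 (depth 4)
31: right child of 26 (depth 5)
50: left child of 51 (depth 5)
30: left child of 31 (depth 6)
41: right child of 31 (depth 6)

Path to 31: 42 → 13 → 15 → 17 → 26 → 31, which is 5 edges.

5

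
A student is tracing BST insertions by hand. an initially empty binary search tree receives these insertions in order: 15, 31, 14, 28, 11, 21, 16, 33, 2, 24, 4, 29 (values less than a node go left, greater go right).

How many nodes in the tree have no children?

5

15: root
31: right child of 15 (depth 1)
14: left child of 15 (depth 1)
28: left child of 31 (depth 2)
11: left child of 14 (depth 2)
21: left child of 28 (depth 3)
16: left child of 21 (depth 4)
33: right child of 31 (depth 2)
2: left child of 11 (depth 3)
24: right child of 21 (depth 4)
4: right child of 2 (depth 4)
29: right child of 28 (depth 3)

Leaves: 4, 16, 24, 29, 33 — 5 in total.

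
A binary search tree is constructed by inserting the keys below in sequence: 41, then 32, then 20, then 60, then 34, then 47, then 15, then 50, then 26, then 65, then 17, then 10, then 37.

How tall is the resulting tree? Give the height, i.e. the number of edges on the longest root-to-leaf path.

4

Resulting structure (node: left, right):
  41: L=32, R=60
  32: L=20, R=34
  20: L=15, R=26
  60: L=47, R=65
  34: L=–, R=37
  47: L=–, R=50
  15: L=10, R=17
  50: L=–, R=–
  26: L=–, R=–
  65: L=–, R=–
  17: L=–, R=–
  10: L=–, R=–
  37: L=–, R=–

The deepest node is 17 at depth 4.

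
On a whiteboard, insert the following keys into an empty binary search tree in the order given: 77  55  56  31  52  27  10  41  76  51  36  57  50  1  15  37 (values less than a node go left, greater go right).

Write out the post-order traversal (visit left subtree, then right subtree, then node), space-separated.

Insert 77: tree is empty, so 77 becomes the root.
Insert 55: 55 < 77 → go left. Place as left child of 77.
Insert 56: 56 < 77 → go left; 56 > 55 → go right. Place as right child of 55.
Insert 31: 31 < 77 → go left; 31 < 55 → go left. Place as left child of 55.
Insert 52: 52 < 77 → go left; 52 < 55 → go left; 52 > 31 → go right. Place as right child of 31.
Insert 27: 27 < 77 → go left; 27 < 55 → go left; 27 < 31 → go left. Place as left child of 31.
Insert 10: 10 < 77 → go left; 10 < 55 → go left; 10 < 31 → go left; 10 < 27 → go left. Place as left child of 27.
Insert 41: 41 < 77 → go left; 41 < 55 → go left; 41 > 31 → go right; 41 < 52 → go left. Place as left child of 52.
Insert 76: 76 < 77 → go left; 76 > 55 → go right; 76 > 56 → go right. Place as right child of 56.
Insert 51: 51 < 77 → go left; 51 < 55 → go left; 51 > 31 → go right; 51 < 52 → go left; 51 > 41 → go right. Place as right child of 41.
Insert 36: 36 < 77 → go left; 36 < 55 → go left; 36 > 31 → go right; 36 < 52 → go left; 36 < 41 → go left. Place as left child of 41.
Insert 57: 57 < 77 → go left; 57 > 55 → go right; 57 > 56 → go right; 57 < 76 → go left. Place as left child of 76.
Insert 50: 50 < 77 → go left; 50 < 55 → go left; 50 > 31 → go right; 50 < 52 → go left; 50 > 41 → go right; 50 < 51 → go left. Place as left child of 51.
Insert 1: 1 < 77 → go left; 1 < 55 → go left; 1 < 31 → go left; 1 < 27 → go left; 1 < 10 → go left. Place as left child of 10.
Insert 15: 15 < 77 → go left; 15 < 55 → go left; 15 < 31 → go left; 15 < 27 → go left; 15 > 10 → go right. Place as right child of 10.
Insert 37: 37 < 77 → go left; 37 < 55 → go left; 37 > 31 → go right; 37 < 52 → go left; 37 < 41 → go left; 37 > 36 → go right. Place as right child of 36.

1 15 10 27 37 36 50 51 41 52 31 57 76 56 55 77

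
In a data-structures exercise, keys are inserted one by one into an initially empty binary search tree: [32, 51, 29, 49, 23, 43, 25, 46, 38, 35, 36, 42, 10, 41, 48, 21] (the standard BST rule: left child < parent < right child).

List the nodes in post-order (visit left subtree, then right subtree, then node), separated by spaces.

Resulting structure (node: left, right):
  32: L=29, R=51
  51: L=49, R=–
  29: L=23, R=–
  49: L=43, R=–
  23: L=10, R=25
  43: L=38, R=46
  25: L=–, R=–
  46: L=–, R=48
  38: L=35, R=42
  35: L=–, R=36
  36: L=–, R=–
  42: L=41, R=–
  10: L=–, R=21
  41: L=–, R=–
  48: L=–, R=–
  21: L=–, R=–

21 10 25 23 29 36 35 41 42 38 48 46 43 49 51 32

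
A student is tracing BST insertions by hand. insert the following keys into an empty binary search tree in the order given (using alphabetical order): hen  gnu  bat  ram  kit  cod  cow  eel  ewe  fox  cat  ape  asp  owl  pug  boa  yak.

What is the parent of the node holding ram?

hen

hen: root
gnu: left child of hen (depth 1)
bat: left child of gnu (depth 2)
ram: right child of hen (depth 1)
kit: left child of ram (depth 2)
cod: right child of bat (depth 3)
cow: right child of cod (depth 4)
eel: right child of cow (depth 5)
ewe: right child of eel (depth 6)
fox: right child of ewe (depth 7)
cat: left child of cod (depth 4)
ape: left child of bat (depth 3)
asp: right child of ape (depth 4)
owl: right child of kit (depth 3)
pug: right child of owl (depth 4)
boa: left child of cat (depth 5)
yak: right child of ram (depth 2)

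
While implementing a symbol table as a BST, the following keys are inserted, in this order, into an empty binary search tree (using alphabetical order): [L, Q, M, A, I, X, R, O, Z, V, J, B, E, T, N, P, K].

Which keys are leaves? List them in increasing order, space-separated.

Insert L: tree is empty, so L becomes the root.
Insert Q: Q > L → go right. Place as right child of L.
Insert M: M > L → go right; M < Q → go left. Place as left child of Q.
Insert A: A < L → go left. Place as left child of L.
Insert I: I < L → go left; I > A → go right. Place as right child of A.
Insert X: X > L → go right; X > Q → go right. Place as right child of Q.
Insert R: R > L → go right; R > Q → go right; R < X → go left. Place as left child of X.
Insert O: O > L → go right; O < Q → go left; O > M → go right. Place as right child of M.
Insert Z: Z > L → go right; Z > Q → go right; Z > X → go right. Place as right child of X.
Insert V: V > L → go right; V > Q → go right; V < X → go left; V > R → go right. Place as right child of R.
Insert J: J < L → go left; J > A → go right; J > I → go right. Place as right child of I.
Insert B: B < L → go left; B > A → go right; B < I → go left. Place as left child of I.
Insert E: E < L → go left; E > A → go right; E < I → go left; E > B → go right. Place as right child of B.
Insert T: T > L → go right; T > Q → go right; T < X → go left; T > R → go right; T < V → go left. Place as left child of V.
Insert N: N > L → go right; N < Q → go left; N > M → go right; N < O → go left. Place as left child of O.
Insert P: P > L → go right; P < Q → go left; P > M → go right; P > O → go right. Place as right child of O.
Insert K: K < L → go left; K > A → go right; K > I → go right; K > J → go right. Place as right child of J.

E K N P T Z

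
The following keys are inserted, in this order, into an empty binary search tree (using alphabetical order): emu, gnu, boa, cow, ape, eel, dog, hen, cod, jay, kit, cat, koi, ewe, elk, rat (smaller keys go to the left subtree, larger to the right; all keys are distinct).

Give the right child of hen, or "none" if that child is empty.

jay

Insert emu: tree is empty, so emu becomes the root.
Insert gnu: gnu > emu → go right. Place as right child of emu.
Insert boa: boa < emu → go left. Place as left child of emu.
Insert cow: cow < emu → go left; cow > boa → go right. Place as right child of boa.
Insert ape: ape < emu → go left; ape < boa → go left. Place as left child of boa.
Insert eel: eel < emu → go left; eel > boa → go right; eel > cow → go right. Place as right child of cow.
Insert dog: dog < emu → go left; dog > boa → go right; dog > cow → go right; dog < eel → go left. Place as left child of eel.
Insert hen: hen > emu → go right; hen > gnu → go right. Place as right child of gnu.
Insert cod: cod < emu → go left; cod > boa → go right; cod < cow → go left. Place as left child of cow.
Insert jay: jay > emu → go right; jay > gnu → go right; jay > hen → go right. Place as right child of hen.
Insert kit: kit > emu → go right; kit > gnu → go right; kit > hen → go right; kit > jay → go right. Place as right child of jay.
Insert cat: cat < emu → go left; cat > boa → go right; cat < cow → go left; cat < cod → go left. Place as left child of cod.
Insert koi: koi > emu → go right; koi > gnu → go right; koi > hen → go right; koi > jay → go right; koi > kit → go right. Place as right child of kit.
Insert ewe: ewe > emu → go right; ewe < gnu → go left. Place as left child of gnu.
Insert elk: elk < emu → go left; elk > boa → go right; elk > cow → go right; elk > eel → go right. Place as right child of eel.
Insert rat: rat > emu → go right; rat > gnu → go right; rat > hen → go right; rat > jay → go right; rat > kit → go right; rat > koi → go right. Place as right child of koi.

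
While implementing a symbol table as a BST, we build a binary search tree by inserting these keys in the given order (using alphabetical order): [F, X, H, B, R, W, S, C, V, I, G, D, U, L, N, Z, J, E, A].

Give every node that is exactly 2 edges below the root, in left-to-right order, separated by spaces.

A C H Z

Resulting structure (node: left, right):
  F: L=B, R=X
  X: L=H, R=Z
  H: L=G, R=R
  B: L=A, R=C
  R: L=I, R=W
  W: L=S, R=–
  S: L=–, R=V
  C: L=–, R=D
  V: L=U, R=–
  I: L=–, R=L
  G: L=–, R=–
  D: L=–, R=E
  U: L=–, R=–
  L: L=J, R=N
  N: L=–, R=–
  Z: L=–, R=–
  J: L=–, R=–
  E: L=–, R=–
  A: L=–, R=–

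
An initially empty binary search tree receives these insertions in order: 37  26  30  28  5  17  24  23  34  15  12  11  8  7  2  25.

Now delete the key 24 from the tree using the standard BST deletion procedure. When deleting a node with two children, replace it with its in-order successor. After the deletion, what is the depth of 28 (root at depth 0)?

37: root
26: left child of 37 (depth 1)
30: right child of 26 (depth 2)
28: left child of 30 (depth 3)
5: left child of 26 (depth 2)
17: right child of 5 (depth 3)
24: right child of 17 (depth 4)
23: left child of 24 (depth 5)
34: right child of 30 (depth 3)
15: left child of 17 (depth 4)
12: left child of 15 (depth 5)
11: left child of 12 (depth 6)
8: left child of 11 (depth 7)
7: left child of 8 (depth 8)
2: left child of 5 (depth 3)
25: right child of 24 (depth 5)

Delete 24 (two children — replace with in-order successor).
After deletion, path to 28: 37 → 26 → 30 → 28.

3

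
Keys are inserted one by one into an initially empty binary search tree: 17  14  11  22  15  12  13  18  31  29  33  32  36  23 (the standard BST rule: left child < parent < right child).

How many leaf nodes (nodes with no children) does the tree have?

17: root
14: left child of 17 (depth 1)
11: left child of 14 (depth 2)
22: right child of 17 (depth 1)
15: right child of 14 (depth 2)
12: right child of 11 (depth 3)
13: right child of 12 (depth 4)
18: left child of 22 (depth 2)
31: right child of 22 (depth 2)
29: left child of 31 (depth 3)
33: right child of 31 (depth 3)
32: left child of 33 (depth 4)
36: right child of 33 (depth 4)
23: left child of 29 (depth 4)

Leaves: 13, 15, 18, 23, 32, 36 — 6 in total.

6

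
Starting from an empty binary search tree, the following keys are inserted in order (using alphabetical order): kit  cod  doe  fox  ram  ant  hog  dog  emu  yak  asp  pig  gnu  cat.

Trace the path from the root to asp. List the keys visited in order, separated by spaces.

kit cod ant asp

Resulting structure (node: left, right):
  kit: L=cod, R=ram
  cod: L=ant, R=doe
  doe: L=–, R=fox
  fox: L=dog, R=hog
  ram: L=pig, R=yak
  ant: L=–, R=asp
  hog: L=gnu, R=–
  dog: L=–, R=emu
  emu: L=–, R=–
  yak: L=–, R=–
  asp: L=–, R=cat
  pig: L=–, R=–
  gnu: L=–, R=–
  cat: L=–, R=–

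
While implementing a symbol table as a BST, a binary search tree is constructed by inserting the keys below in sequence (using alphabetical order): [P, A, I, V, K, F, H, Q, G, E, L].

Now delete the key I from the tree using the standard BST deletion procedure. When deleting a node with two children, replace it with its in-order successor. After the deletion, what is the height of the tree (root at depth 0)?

P: root
A: left child of P (depth 1)
I: right child of A (depth 2)
V: right child of P (depth 1)
K: right child of I (depth 3)
F: left child of I (depth 3)
H: right child of F (depth 4)
Q: left child of V (depth 2)
G: left child of H (depth 5)
E: left child of F (depth 4)
L: right child of K (depth 4)

Delete I (two children — replace with in-order successor).
After deletion, deepest node is G at depth 5.

5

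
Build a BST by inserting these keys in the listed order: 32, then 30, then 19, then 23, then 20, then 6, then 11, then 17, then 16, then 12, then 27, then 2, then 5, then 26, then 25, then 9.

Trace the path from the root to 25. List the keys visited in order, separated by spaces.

32 30 19 23 27 26 25

Insert 32: tree is empty, so 32 becomes the root.
Insert 30: 30 < 32 → go left. Place as left child of 32.
Insert 19: 19 < 32 → go left; 19 < 30 → go left. Place as left child of 30.
Insert 23: 23 < 32 → go left; 23 < 30 → go left; 23 > 19 → go right. Place as right child of 19.
Insert 20: 20 < 32 → go left; 20 < 30 → go left; 20 > 19 → go right; 20 < 23 → go left. Place as left child of 23.
Insert 6: 6 < 32 → go left; 6 < 30 → go left; 6 < 19 → go left. Place as left child of 19.
Insert 11: 11 < 32 → go left; 11 < 30 → go left; 11 < 19 → go left; 11 > 6 → go right. Place as right child of 6.
Insert 17: 17 < 32 → go left; 17 < 30 → go left; 17 < 19 → go left; 17 > 6 → go right; 17 > 11 → go right. Place as right child of 11.
Insert 16: 16 < 32 → go left; 16 < 30 → go left; 16 < 19 → go left; 16 > 6 → go right; 16 > 11 → go right; 16 < 17 → go left. Place as left child of 17.
Insert 12: 12 < 32 → go left; 12 < 30 → go left; 12 < 19 → go left; 12 > 6 → go right; 12 > 11 → go right; 12 < 17 → go left; 12 < 16 → go left. Place as left child of 16.
Insert 27: 27 < 32 → go left; 27 < 30 → go left; 27 > 19 → go right; 27 > 23 → go right. Place as right child of 23.
Insert 2: 2 < 32 → go left; 2 < 30 → go left; 2 < 19 → go left; 2 < 6 → go left. Place as left child of 6.
Insert 5: 5 < 32 → go left; 5 < 30 → go left; 5 < 19 → go left; 5 < 6 → go left; 5 > 2 → go right. Place as right child of 2.
Insert 26: 26 < 32 → go left; 26 < 30 → go left; 26 > 19 → go right; 26 > 23 → go right; 26 < 27 → go left. Place as left child of 27.
Insert 25: 25 < 32 → go left; 25 < 30 → go left; 25 > 19 → go right; 25 > 23 → go right; 25 < 27 → go left; 25 < 26 → go left. Place as left child of 26.
Insert 9: 9 < 32 → go left; 9 < 30 → go left; 9 < 19 → go left; 9 > 6 → go right; 9 < 11 → go left. Place as left child of 11.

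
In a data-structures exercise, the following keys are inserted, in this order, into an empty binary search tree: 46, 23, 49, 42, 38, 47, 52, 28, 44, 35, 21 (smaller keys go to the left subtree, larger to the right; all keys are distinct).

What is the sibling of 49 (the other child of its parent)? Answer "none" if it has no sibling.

23

46: root
23: left child of 46 (depth 1)
49: right child of 46 (depth 1)
42: right child of 23 (depth 2)
38: left child of 42 (depth 3)
47: left child of 49 (depth 2)
52: right child of 49 (depth 2)
28: left child of 38 (depth 4)
44: right child of 42 (depth 3)
35: right child of 28 (depth 5)
21: left child of 23 (depth 2)

49's parent is 46; the other child of 46 is 23.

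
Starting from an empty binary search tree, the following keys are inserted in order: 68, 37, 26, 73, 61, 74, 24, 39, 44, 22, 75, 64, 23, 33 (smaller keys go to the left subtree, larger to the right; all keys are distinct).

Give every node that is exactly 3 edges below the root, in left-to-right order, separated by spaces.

Resulting structure (node: left, right):
  68: L=37, R=73
  37: L=26, R=61
  26: L=24, R=33
  73: L=–, R=74
  61: L=39, R=64
  74: L=–, R=75
  24: L=22, R=–
  39: L=–, R=44
  44: L=–, R=–
  22: L=–, R=23
  75: L=–, R=–
  64: L=–, R=–
  23: L=–, R=–
  33: L=–, R=–

24 33 39 64 75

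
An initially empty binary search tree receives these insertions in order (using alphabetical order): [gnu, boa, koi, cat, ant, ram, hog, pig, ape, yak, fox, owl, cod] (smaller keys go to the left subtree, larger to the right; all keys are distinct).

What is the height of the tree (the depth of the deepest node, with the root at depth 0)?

Resulting structure (node: left, right):
  gnu: L=boa, R=koi
  boa: L=ant, R=cat
  koi: L=hog, R=ram
  cat: L=–, R=fox
  ant: L=–, R=ape
  ram: L=pig, R=yak
  hog: L=–, R=–
  pig: L=owl, R=–
  ape: L=–, R=–
  yak: L=–, R=–
  fox: L=cod, R=–
  owl: L=–, R=–
  cod: L=–, R=–

The deepest node is owl at depth 4.

4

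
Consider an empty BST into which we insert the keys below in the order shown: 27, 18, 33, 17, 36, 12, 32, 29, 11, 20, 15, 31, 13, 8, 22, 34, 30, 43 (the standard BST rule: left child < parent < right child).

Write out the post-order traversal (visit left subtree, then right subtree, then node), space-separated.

27: root
18: left child of 27 (depth 1)
33: right child of 27 (depth 1)
17: left child of 18 (depth 2)
36: right child of 33 (depth 2)
12: left child of 17 (depth 3)
32: left child of 33 (depth 2)
29: left child of 32 (depth 3)
11: left child of 12 (depth 4)
20: right child of 18 (depth 2)
15: right child of 12 (depth 4)
31: right child of 29 (depth 4)
13: left child of 15 (depth 5)
8: left child of 11 (depth 5)
22: right child of 20 (depth 3)
34: left child of 36 (depth 3)
30: left child of 31 (depth 5)
43: right child of 36 (depth 3)

8 11 13 15 12 17 22 20 18 30 31 29 32 34 43 36 33 27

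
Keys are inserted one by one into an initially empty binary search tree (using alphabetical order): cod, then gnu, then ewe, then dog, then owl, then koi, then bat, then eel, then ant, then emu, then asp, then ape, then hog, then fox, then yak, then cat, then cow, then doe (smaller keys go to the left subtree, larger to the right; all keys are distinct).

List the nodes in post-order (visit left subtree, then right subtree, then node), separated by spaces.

Insert cod: tree is empty, so cod becomes the root.
Insert gnu: gnu > cod → go right. Place as right child of cod.
Insert ewe: ewe > cod → go right; ewe < gnu → go left. Place as left child of gnu.
Insert dog: dog > cod → go right; dog < gnu → go left; dog < ewe → go left. Place as left child of ewe.
Insert owl: owl > cod → go right; owl > gnu → go right. Place as right child of gnu.
Insert koi: koi > cod → go right; koi > gnu → go right; koi < owl → go left. Place as left child of owl.
Insert bat: bat < cod → go left. Place as left child of cod.
Insert eel: eel > cod → go right; eel < gnu → go left; eel < ewe → go left; eel > dog → go right. Place as right child of dog.
Insert ant: ant < cod → go left; ant < bat → go left. Place as left child of bat.
Insert emu: emu > cod → go right; emu < gnu → go left; emu < ewe → go left; emu > dog → go right; emu > eel → go right. Place as right child of eel.
Insert asp: asp < cod → go left; asp < bat → go left; asp > ant → go right. Place as right child of ant.
Insert ape: ape < cod → go left; ape < bat → go left; ape > ant → go right; ape < asp → go left. Place as left child of asp.
Insert hog: hog > cod → go right; hog > gnu → go right; hog < owl → go left; hog < koi → go left. Place as left child of koi.
Insert fox: fox > cod → go right; fox < gnu → go left; fox > ewe → go right. Place as right child of ewe.
Insert yak: yak > cod → go right; yak > gnu → go right; yak > owl → go right. Place as right child of owl.
Insert cat: cat < cod → go left; cat > bat → go right. Place as right child of bat.
Insert cow: cow > cod → go right; cow < gnu → go left; cow < ewe → go left; cow < dog → go left. Place as left child of dog.
Insert doe: doe > cod → go right; doe < gnu → go left; doe < ewe → go left; doe < dog → go left; doe > cow → go right. Place as right child of cow.

ape asp ant cat bat doe cow emu eel dog fox ewe hog koi yak owl gnu cod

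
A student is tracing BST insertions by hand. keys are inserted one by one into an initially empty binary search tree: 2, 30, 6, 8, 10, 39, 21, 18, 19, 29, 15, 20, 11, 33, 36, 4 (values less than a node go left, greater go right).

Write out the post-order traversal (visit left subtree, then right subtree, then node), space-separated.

Resulting structure (node: left, right):
  2: L=–, R=30
  30: L=6, R=39
  6: L=4, R=8
  8: L=–, R=10
  10: L=–, R=21
  39: L=33, R=–
  21: L=18, R=29
  18: L=15, R=19
  19: L=–, R=20
  29: L=–, R=–
  15: L=11, R=–
  20: L=–, R=–
  11: L=–, R=–
  33: L=–, R=36
  36: L=–, R=–
  4: L=–, R=–

4 11 15 20 19 18 29 21 10 8 6 36 33 39 30 2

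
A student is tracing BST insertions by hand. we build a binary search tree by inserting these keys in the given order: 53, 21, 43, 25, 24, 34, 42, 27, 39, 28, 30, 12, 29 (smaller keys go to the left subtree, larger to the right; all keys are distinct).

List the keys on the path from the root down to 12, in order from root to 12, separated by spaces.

53: root
21: left child of 53 (depth 1)
43: right child of 21 (depth 2)
25: left child of 43 (depth 3)
24: left child of 25 (depth 4)
34: right child of 25 (depth 4)
42: right child of 34 (depth 5)
27: left child of 34 (depth 5)
39: left child of 42 (depth 6)
28: right child of 27 (depth 6)
30: right child of 28 (depth 7)
12: left child of 21 (depth 2)
29: left child of 30 (depth 8)

53 21 12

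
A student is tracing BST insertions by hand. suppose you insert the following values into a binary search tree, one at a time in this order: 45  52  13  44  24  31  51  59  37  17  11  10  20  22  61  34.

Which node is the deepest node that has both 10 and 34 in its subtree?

13

Insert 45: tree is empty, so 45 becomes the root.
Insert 52: 52 > 45 → go right. Place as right child of 45.
Insert 13: 13 < 45 → go left. Place as left child of 45.
Insert 44: 44 < 45 → go left; 44 > 13 → go right. Place as right child of 13.
Insert 24: 24 < 45 → go left; 24 > 13 → go right; 24 < 44 → go left. Place as left child of 44.
Insert 31: 31 < 45 → go left; 31 > 13 → go right; 31 < 44 → go left; 31 > 24 → go right. Place as right child of 24.
Insert 51: 51 > 45 → go right; 51 < 52 → go left. Place as left child of 52.
Insert 59: 59 > 45 → go right; 59 > 52 → go right. Place as right child of 52.
Insert 37: 37 < 45 → go left; 37 > 13 → go right; 37 < 44 → go left; 37 > 24 → go right; 37 > 31 → go right. Place as right child of 31.
Insert 17: 17 < 45 → go left; 17 > 13 → go right; 17 < 44 → go left; 17 < 24 → go left. Place as left child of 24.
Insert 11: 11 < 45 → go left; 11 < 13 → go left. Place as left child of 13.
Insert 10: 10 < 45 → go left; 10 < 13 → go left; 10 < 11 → go left. Place as left child of 11.
Insert 20: 20 < 45 → go left; 20 > 13 → go right; 20 < 44 → go left; 20 < 24 → go left; 20 > 17 → go right. Place as right child of 17.
Insert 22: 22 < 45 → go left; 22 > 13 → go right; 22 < 44 → go left; 22 < 24 → go left; 22 > 17 → go right; 22 > 20 → go right. Place as right child of 20.
Insert 61: 61 > 45 → go right; 61 > 52 → go right; 61 > 59 → go right. Place as right child of 59.
Insert 34: 34 < 45 → go left; 34 > 13 → go right; 34 < 44 → go left; 34 > 24 → go right; 34 > 31 → go right; 34 < 37 → go left. Place as left child of 37.

Path to 10: 45 → 13 → 11 → 10
Path to 34: 45 → 13 → 44 → 24 → 31 → 37 → 34
The paths share a prefix ending at 13, then split left and right.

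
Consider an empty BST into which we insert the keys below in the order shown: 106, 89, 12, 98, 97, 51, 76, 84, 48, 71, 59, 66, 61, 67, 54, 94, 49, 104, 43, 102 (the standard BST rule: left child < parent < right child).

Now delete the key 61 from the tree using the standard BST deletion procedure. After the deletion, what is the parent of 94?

Resulting structure (node: left, right):
  106: L=89, R=–
  89: L=12, R=98
  12: L=–, R=51
  98: L=97, R=104
  97: L=94, R=–
  51: L=48, R=76
  76: L=71, R=84
  84: L=–, R=–
  48: L=43, R=49
  71: L=59, R=–
  59: L=54, R=66
  66: L=61, R=67
  61: L=–, R=–
  67: L=–, R=–
  54: L=–, R=–
  94: L=–, R=–
  49: L=–, R=–
  104: L=102, R=–
  43: L=–, R=–
  102: L=–, R=–

Delete 61 (at most one child — splice it out).
After deletion, 94's parent is 97.

97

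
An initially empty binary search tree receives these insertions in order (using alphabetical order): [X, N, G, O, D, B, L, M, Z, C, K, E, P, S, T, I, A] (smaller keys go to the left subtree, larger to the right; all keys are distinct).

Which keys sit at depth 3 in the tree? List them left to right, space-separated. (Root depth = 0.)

D L P

Insert X: tree is empty, so X becomes the root.
Insert N: N < X → go left. Place as left child of X.
Insert G: G < X → go left; G < N → go left. Place as left child of N.
Insert O: O < X → go left; O > N → go right. Place as right child of N.
Insert D: D < X → go left; D < N → go left; D < G → go left. Place as left child of G.
Insert B: B < X → go left; B < N → go left; B < G → go left; B < D → go left. Place as left child of D.
Insert L: L < X → go left; L < N → go left; L > G → go right. Place as right child of G.
Insert M: M < X → go left; M < N → go left; M > G → go right; M > L → go right. Place as right child of L.
Insert Z: Z > X → go right. Place as right child of X.
Insert C: C < X → go left; C < N → go left; C < G → go left; C < D → go left; C > B → go right. Place as right child of B.
Insert K: K < X → go left; K < N → go left; K > G → go right; K < L → go left. Place as left child of L.
Insert E: E < X → go left; E < N → go left; E < G → go left; E > D → go right. Place as right child of D.
Insert P: P < X → go left; P > N → go right; P > O → go right. Place as right child of O.
Insert S: S < X → go left; S > N → go right; S > O → go right; S > P → go right. Place as right child of P.
Insert T: T < X → go left; T > N → go right; T > O → go right; T > P → go right; T > S → go right. Place as right child of S.
Insert I: I < X → go left; I < N → go left; I > G → go right; I < L → go left; I < K → go left. Place as left child of K.
Insert A: A < X → go left; A < N → go left; A < G → go left; A < D → go left; A < B → go left. Place as left child of B.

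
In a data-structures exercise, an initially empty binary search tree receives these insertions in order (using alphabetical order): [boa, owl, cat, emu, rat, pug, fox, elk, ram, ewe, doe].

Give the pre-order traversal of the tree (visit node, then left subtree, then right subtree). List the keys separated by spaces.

boa owl cat emu elk doe fox ewe rat pug ram

boa: root
owl: right child of boa (depth 1)
cat: left child of owl (depth 2)
emu: right child of cat (depth 3)
rat: right child of owl (depth 2)
pug: left child of rat (depth 3)
fox: right child of emu (depth 4)
elk: left child of emu (depth 4)
ram: right child of pug (depth 4)
ewe: left child of fox (depth 5)
doe: left child of elk (depth 5)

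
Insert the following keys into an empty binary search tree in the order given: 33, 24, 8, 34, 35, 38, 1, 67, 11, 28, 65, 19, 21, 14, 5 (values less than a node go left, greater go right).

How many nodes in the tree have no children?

5

Resulting structure (node: left, right):
  33: L=24, R=34
  24: L=8, R=28
  8: L=1, R=11
  34: L=–, R=35
  35: L=–, R=38
  38: L=–, R=67
  1: L=–, R=5
  67: L=65, R=–
  11: L=–, R=19
  28: L=–, R=–
  65: L=–, R=–
  19: L=14, R=21
  21: L=–, R=–
  14: L=–, R=–
  5: L=–, R=–

Leaves: 5, 14, 21, 28, 65 — 5 in total.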